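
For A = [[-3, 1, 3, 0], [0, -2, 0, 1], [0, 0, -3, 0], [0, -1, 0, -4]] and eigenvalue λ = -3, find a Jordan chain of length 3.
v_1 = [[-1, -3, 1, 4]]^T, v_2 = [[0, 1, 0, -1]]^T, v_3 = [[1, 0, 0, 0]]^T

We seek v_1 ∈ ker((A + 3I)^3) \ ker((A + 3I)^2), then set v_{i+1} = (A + 3I) v_i.

One such chain is v_1 = [[-1, -3, 1, 4]]^T, v_2 = [[0, 1, 0, -1]]^T, v_3 = [[1, 0, 0, 0]]^T. Check: (A + 3I) v_3 = [[0, 0, 0, 0]]^T = 0.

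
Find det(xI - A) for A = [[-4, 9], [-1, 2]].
χ_A(x) = (x + 1)^2

xI - A = [[x + 4, -9], [1, x - 2]].

Expanding det(xI - A) along the first row:
det(xI - A) = + (x + 4)·det([[x - 2]]) - (-9)·det([[1]]).

Evaluating gives χ_A(x) = x^2 + 2x + 1 = (x + 1)^2.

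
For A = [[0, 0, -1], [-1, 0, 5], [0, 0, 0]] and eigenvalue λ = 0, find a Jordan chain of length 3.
v_1 = [[2, -2, 1]]^T, v_2 = [[-1, 3, 0]]^T, v_3 = [[0, 1, 0]]^T

We seek v_1 ∈ ker(A^3) \ ker(A^2), then set v_{i+1} = A v_i.

One such chain is v_1 = [[2, -2, 1]]^T, v_2 = [[-1, 3, 0]]^T, v_3 = [[0, 1, 0]]^T. Check: A v_3 = [[0, 0, 0]]^T = 0.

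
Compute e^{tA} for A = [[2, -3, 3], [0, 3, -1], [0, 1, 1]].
e^{tA} = [[e^{2*t}, -3*t*e^{2*t}, 3*t*e^{2*t}], [0, (t + 1)*e^{2*t}, -t*e^{2*t}], [0, t*e^{2*t}, (1 - t)*e^{2*t}]]

A has Jordan form J = [[2, 1, 0], [0, 2, 0], [0, 0, 2]] with A = PJP^{-1}, so e^{tA} = P e^{tJ} P^{-1}.

For a Jordan block J_k(λ), e^{tJ_k(λ)} = e^{λt} · (I + tN + t^2 N^2/2! + ... + t^{k-1} N^{k-1}/(k-1)!) where N is the nilpotent superdiagonal part.

Assembling the blocks and conjugating back gives the entries of e^{tA} as shown above.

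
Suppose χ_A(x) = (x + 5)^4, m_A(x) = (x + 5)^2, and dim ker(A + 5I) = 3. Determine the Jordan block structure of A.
Jordan blocks: (-5, 2), (-5, 1), (-5, 1)

λ = -5: algebraic multiplicity 4 (exponent in χ_A), largest block size 2 (exponent in m_A), 3 blocks (geometric multiplicity). These force block sizes [2, 1, 1].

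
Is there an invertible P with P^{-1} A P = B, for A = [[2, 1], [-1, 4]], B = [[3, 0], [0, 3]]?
No.

Both have characteristic polynomial (x - 3)^2, but the minimal polynomial of A is (x - 3)^2 while the minimal polynomial of B is x - 3. The minimal polynomial is a similarity invariant, so A and B are not similar.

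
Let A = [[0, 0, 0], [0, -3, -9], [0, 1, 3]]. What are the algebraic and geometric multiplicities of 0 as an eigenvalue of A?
The characteristic polynomial is x^3, so the factor x appears with exponent 3: the algebraic multiplicity is 3.

rank(A) = 1, so the eigenspace has dimension 3 - 1 = 2: the geometric multiplicity is 2.

Since 2 < 3, A is not diagonalizable.

algebraic multiplicity 3, geometric multiplicity 2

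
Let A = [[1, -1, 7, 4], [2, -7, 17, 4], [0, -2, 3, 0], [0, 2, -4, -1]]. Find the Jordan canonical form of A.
The characteristic polynomial is det(xI - A) = (x + 1)^4, so the eigenvalues are -1 (algebraic multiplicity 4).

For λ = -1: rank(A + I) = 2, rank((A + I)^2) = 1, rank((A + I)^3) = 0. The eigenspace has dimension 4 - 2 = 2, so there are 2 Jordan blocks; the rank sequence gives block sizes [3, 1].

Assembling the blocks gives the Jordan form J above.

J = [[-1, 1, 0, 0], [0, -1, 1, 0], [0, 0, -1, 0], [0, 0, 0, -1]]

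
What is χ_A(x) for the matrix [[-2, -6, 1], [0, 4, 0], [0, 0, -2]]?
xI - A = [[x + 2, 6, -1], [0, x - 4, 0], [0, 0, x + 2]].

Expanding det(xI - A) along the first row:
det(xI - A) = + (x + 2)·det([[x - 4, 0], [0, x + 2]]) - (6)·det([[0, 0], [0, x + 2]]) + (-1)·det([[0, x - 4], [0, 0]]).

Evaluating gives χ_A(x) = x^3 - 12x - 16 = (x - 4)(x + 2)^2.

χ_A(x) = (x - 4)(x + 2)^2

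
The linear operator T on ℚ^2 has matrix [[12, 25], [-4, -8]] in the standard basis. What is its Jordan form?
J = [[2, 1], [0, 2]]

The characteristic polynomial is det(xI - A) = (x - 2)^2, so the eigenvalues are 2 (algebraic multiplicity 2).

For λ = 2: rank(A - 2I) = 1, rank((A - 2I)^2) = 0. The eigenspace has dimension 2 - 1 = 1, so there is 1 Jordan block; the rank sequence gives block sizes [2].

Assembling the blocks gives the Jordan form J above.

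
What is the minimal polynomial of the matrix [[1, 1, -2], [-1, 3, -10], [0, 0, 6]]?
The characteristic polynomial factors as (x - 6)(x - 2)^2. The minimal polynomial is ∏(x - λ)^{k_λ} where k_λ is the size of the largest Jordan block at λ.

For λ = 2: rank(A - 2I) = 2, and the largest Jordan block has size 2 (the smallest k with rank((A - 2I)^k) = rank((A - 2I)^(k+1))).
For λ = 6: rank(A - 6I) = 2, and the largest Jordan block has size 1 (the smallest k with rank((A - 6I)^k) = rank((A - 6I)^(k+1))).

So m_A(x) = (x - 6)(x - 2)^2.

m_A(x) = (x - 6)(x - 2)^2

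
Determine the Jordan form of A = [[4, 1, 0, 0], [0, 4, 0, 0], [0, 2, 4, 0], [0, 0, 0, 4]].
The characteristic polynomial is det(xI - A) = (x - 4)^4, so the eigenvalues are 4 (algebraic multiplicity 4).

For λ = 4: rank(A - 4I) = 1, rank((A - 4I)^2) = 0. The eigenspace has dimension 4 - 1 = 3, so there are 3 Jordan blocks; the rank sequence gives block sizes [2, 1, 1].

Assembling the blocks gives the Jordan form J above.

J = [[4, 1, 0, 0], [0, 4, 0, 0], [0, 0, 4, 0], [0, 0, 0, 4]]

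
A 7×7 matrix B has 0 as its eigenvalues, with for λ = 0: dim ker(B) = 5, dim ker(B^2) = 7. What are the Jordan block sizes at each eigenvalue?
λ = 0: successive nullity increments [5, 2] count blocks of size ≥ k; block sizes are [2, 2, 1, 1, 1].

Jordan blocks: (0, 2), (0, 2), (0, 1), (0, 1), (0, 1)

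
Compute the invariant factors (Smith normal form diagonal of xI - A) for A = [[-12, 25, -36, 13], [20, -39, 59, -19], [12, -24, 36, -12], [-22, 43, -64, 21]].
x^3(x - 6)

The Jordan structure of A has elementary divisors x^3, (x - 6). Arranging the block sizes at each eigenvalue in decreasing order and taking row products gives the invariant factors.

Invariant factors (smallest first, each dividing the next): x^3(x - 6).

Check: the last factor x^3(x - 6) is the minimal polynomial, and the product x^3(x - 6) is the characteristic polynomial.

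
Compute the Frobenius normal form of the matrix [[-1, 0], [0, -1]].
The invariant factors of A (the non-unit diagonal entries of the Smith normal form of xI - A over ℚ[x]) are x + 1, x + 1, each dividing the next. The characteristic polynomial is their product, (x + 1)^2.

The rational canonical form is the block-diagonal matrix of companion matrices C(f_i):
R = [[-1, 0], [0, -1]].

R = [[-1, 0], [0, -1]]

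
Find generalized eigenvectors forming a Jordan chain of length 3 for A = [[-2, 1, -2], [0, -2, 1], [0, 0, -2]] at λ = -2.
v_1 = [[-1, 1, 1]]^T, v_2 = [[-1, 1, 0]]^T, v_3 = [[1, 0, 0]]^T

We seek v_1 ∈ ker((A + 2I)^3) \ ker((A + 2I)^2), then set v_{i+1} = (A + 2I) v_i.

One such chain is v_1 = [[-1, 1, 1]]^T, v_2 = [[-1, 1, 0]]^T, v_3 = [[1, 0, 0]]^T. Check: (A + 2I) v_3 = [[0, 0, 0]]^T = 0.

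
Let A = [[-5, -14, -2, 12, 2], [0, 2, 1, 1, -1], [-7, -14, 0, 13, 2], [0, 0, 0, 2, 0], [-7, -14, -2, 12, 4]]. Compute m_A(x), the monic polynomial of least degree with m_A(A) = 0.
The characteristic polynomial factors as (x - 2)^4(x + 5). The minimal polynomial is ∏(x - λ)^{k_λ} where k_λ is the size of the largest Jordan block at λ.

For λ = -5: rank(A + 5I) = 4, and the largest Jordan block has size 1 (the smallest k with rank((A + 5I)^k) = rank((A + 5I)^(k+1))).
For λ = 2: rank(A - 2I) = 3, and the largest Jordan block has size 3 (the smallest k with rank((A - 2I)^k) = rank((A - 2I)^(k+1))).

So m_A(x) = (x - 2)^3(x + 5).

m_A(x) = (x - 2)^3(x + 5)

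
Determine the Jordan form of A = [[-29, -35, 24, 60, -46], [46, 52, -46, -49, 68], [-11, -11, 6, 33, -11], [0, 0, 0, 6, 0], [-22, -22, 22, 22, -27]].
J = [[-5, 0, 0, 0, 0], [0, -5, 0, 0, 0], [0, 0, 6, 1, 0], [0, 0, 0, 6, 0], [0, 0, 0, 0, 6]]

The characteristic polynomial is det(xI - A) = (x - 6)^3(x + 5)^2, so the eigenvalues are -5 (algebraic multiplicity 2), 6 (algebraic multiplicity 3).

For λ = -5: rank(A + 5I) = 3. The eigenspace has dimension 5 - 3 = 2, so there are 2 Jordan blocks; the rank sequence gives block sizes [1, 1].

For λ = 6: rank(A - 6I) = 3, rank((A - 6I)^2) = 2. The eigenspace has dimension 5 - 3 = 2, so there are 2 Jordan blocks; the rank sequence gives block sizes [2, 1].

Assembling the blocks gives the Jordan form J above.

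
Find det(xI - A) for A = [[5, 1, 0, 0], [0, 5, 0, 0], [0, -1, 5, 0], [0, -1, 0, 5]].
xI - A = [[x - 5, -1, 0, 0], [0, x - 5, 0, 0], [0, 1, x - 5, 0], [0, 1, 0, x - 5]].

Expanding det(xI - A) along the first row:
det(xI - A) = + (x - 5)·det([[x - 5, 0, 0], [1, x - 5, 0], [1, 0, x - 5]]) - (-1)·det([[0, 0, 0], [0, x - 5, 0], [0, 0, x - 5]]) + (0)·det([[0, x - 5, 0], [0, 1, 0], [0, 1, x - 5]]) - (0)·det([[0, x - 5, 0], [0, 1, x - 5], [0, 1, 0]]).

Evaluating gives χ_A(x) = x^4 - 20x^3 + 150x^2 - 500x + 625 = (x - 5)^4.

χ_A(x) = (x - 5)^4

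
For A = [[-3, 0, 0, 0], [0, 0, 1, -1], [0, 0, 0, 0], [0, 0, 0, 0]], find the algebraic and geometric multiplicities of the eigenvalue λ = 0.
algebraic multiplicity 3, geometric multiplicity 2

The characteristic polynomial is x^3(x + 3), so the factor x appears with exponent 3: the algebraic multiplicity is 3.

rank(A) = 2, so the eigenspace has dimension 4 - 2 = 2: the geometric multiplicity is 2.

Since 2 < 3, A is not diagonalizable.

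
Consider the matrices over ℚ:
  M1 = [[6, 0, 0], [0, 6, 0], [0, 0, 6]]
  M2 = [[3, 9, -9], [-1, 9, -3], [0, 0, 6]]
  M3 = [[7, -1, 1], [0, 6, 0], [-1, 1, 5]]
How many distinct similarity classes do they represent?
Characteristic polynomials: χ_{M1} = (x - 6)^3, χ_{M2} = (x - 6)^3, χ_{M3} = (x - 6)^3.

{M1}: invariant factors x - 6, x - 6, x - 6.

{M2, M3}: invariant factors x - 6, (x - 6)^2.

Matrices are similar if and only if their invariant-factor lists agree; the partition into similarity classes is {M1}, {M2, M3}.

2 classes: {M1}, {M2, M3}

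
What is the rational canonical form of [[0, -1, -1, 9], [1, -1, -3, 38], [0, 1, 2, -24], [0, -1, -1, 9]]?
The invariant factors of A (the non-unit diagonal entries of the Smith normal form of xI - A over ℚ[x]) are x^2(x - 5)^2, each dividing the next. The characteristic polynomial is their product, x^2(x - 5)^2.

The rational canonical form is the block-diagonal matrix of companion matrices C(f_i):
R = [[0, 0, 0, 0], [1, 0, 0, 0], [0, 1, 0, -25], [0, 0, 1, 10]].

R = [[0, 0, 0, 0], [1, 0, 0, 0], [0, 1, 0, -25], [0, 0, 1, 10]]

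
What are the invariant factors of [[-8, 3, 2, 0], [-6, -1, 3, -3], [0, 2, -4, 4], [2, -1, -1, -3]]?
x + 4, (x + 4)^3

The Jordan structure of A has elementary divisors (x + 4)^3, (x + 4). Arranging the block sizes at each eigenvalue in decreasing order and taking row products gives the invariant factors.

Invariant factors (smallest first, each dividing the next): x + 4, (x + 4)^3.

Check: the last factor (x + 4)^3 is the minimal polynomial, and the product (x + 4)^4 is the characteristic polynomial.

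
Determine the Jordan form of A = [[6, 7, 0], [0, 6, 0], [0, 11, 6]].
The characteristic polynomial is det(xI - A) = (x - 6)^3, so the eigenvalues are 6 (algebraic multiplicity 3).

For λ = 6: rank(A - 6I) = 1, rank((A - 6I)^2) = 0. The eigenspace has dimension 3 - 1 = 2, so there are 2 Jordan blocks; the rank sequence gives block sizes [2, 1].

Assembling the blocks gives the Jordan form J above.

J = [[6, 1, 0], [0, 6, 0], [0, 0, 6]]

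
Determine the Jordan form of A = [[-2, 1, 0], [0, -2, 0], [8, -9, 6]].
J = [[-2, 1, 0], [0, -2, 0], [0, 0, 6]]

The characteristic polynomial is det(xI - A) = (x - 6)(x + 2)^2, so the eigenvalues are -2 (algebraic multiplicity 2), 6 (algebraic multiplicity 1).

For λ = -2: rank(A + 2I) = 2, rank((A + 2I)^2) = 1. The eigenspace has dimension 3 - 2 = 1, so there is 1 Jordan block; the rank sequence gives block sizes [2].

For λ = 6: algebraic multiplicity 1 gives one 1×1 block.

Assembling the blocks gives the Jordan form J above.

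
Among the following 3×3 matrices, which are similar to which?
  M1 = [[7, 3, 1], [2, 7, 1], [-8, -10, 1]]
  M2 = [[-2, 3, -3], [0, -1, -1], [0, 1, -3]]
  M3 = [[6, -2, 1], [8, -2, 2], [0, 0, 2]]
Characteristic polynomials: χ_{M1} = (x - 5)^3, χ_{M2} = (x + 2)^3, χ_{M3} = (x - 2)^3.

{M1}: invariant factors (x - 5)^3.

{M2}: invariant factors x + 2, (x + 2)^2.

{M3}: invariant factors x - 2, (x - 2)^2.

Matrices are similar if and only if their invariant-factor lists agree; the partition into similarity classes is {M1}, {M2}, {M3}.

3 classes: {M1}, {M2}, {M3}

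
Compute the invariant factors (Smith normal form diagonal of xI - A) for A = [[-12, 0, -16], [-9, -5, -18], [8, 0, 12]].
The Jordan structure of A has elementary divisors (x + 5), (x + 4), (x - 4). Arranging the block sizes at each eigenvalue in decreasing order and taking row products gives the invariant factors.

Invariant factors (smallest first, each dividing the next): (x - 4)(x + 4)(x + 5).

Check: the last factor (x - 4)(x + 4)(x + 5) is the minimal polynomial, and the product (x - 4)(x + 4)(x + 5) is the characteristic polynomial.

(x - 4)(x + 4)(x + 5)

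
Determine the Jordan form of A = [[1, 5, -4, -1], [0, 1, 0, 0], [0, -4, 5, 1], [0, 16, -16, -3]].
The characteristic polynomial is det(xI - A) = (x - 1)^4, so the eigenvalues are 1 (algebraic multiplicity 4).

For λ = 1: rank(A - I) = 2, rank((A - I)^2) = 0. The eigenspace has dimension 4 - 2 = 2, so there are 2 Jordan blocks; the rank sequence gives block sizes [2, 2].

Assembling the blocks gives the Jordan form J above.

J = [[1, 1, 0, 0], [0, 1, 0, 0], [0, 0, 1, 1], [0, 0, 0, 1]]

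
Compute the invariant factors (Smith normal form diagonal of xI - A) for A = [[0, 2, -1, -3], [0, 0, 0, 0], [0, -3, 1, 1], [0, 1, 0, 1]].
The Jordan structure of A has elementary divisors x^2, (x - 1)^2. Arranging the block sizes at each eigenvalue in decreasing order and taking row products gives the invariant factors.

Invariant factors (smallest first, each dividing the next): x^2(x - 1)^2.

Check: the last factor x^2(x - 1)^2 is the minimal polynomial, and the product x^2(x - 1)^2 is the characteristic polynomial.

x^2(x - 1)^2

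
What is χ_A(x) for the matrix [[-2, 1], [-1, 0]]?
χ_A(x) = (x + 1)^2

xI - A = [[x + 2, -1], [1, x]].

Expanding det(xI - A) along the first row:
det(xI - A) = + (x + 2)·det([[x]]) - (-1)·det([[1]]).

Evaluating gives χ_A(x) = x^2 + 2x + 1 = (x + 1)^2.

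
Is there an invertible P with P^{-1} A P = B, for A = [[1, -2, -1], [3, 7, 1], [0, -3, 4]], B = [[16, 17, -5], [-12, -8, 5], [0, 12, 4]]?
Two matrices over a field are similar if and only if they have the same invariant factors.

Both A and B have characteristic polynomial (x - 4)^3 and minimal polynomial (x - 4)^3. Computing further, both have invariant factors (x - 4)^3. Hence A and B are similar.

Yes.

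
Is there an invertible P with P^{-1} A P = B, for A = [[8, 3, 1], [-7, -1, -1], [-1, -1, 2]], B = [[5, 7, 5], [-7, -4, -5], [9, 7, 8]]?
Yes.

Two matrices over a field are similar if and only if they have the same invariant factors.

Both A and B have characteristic polynomial (x - 3)^3 and minimal polynomial (x - 3)^3. Computing further, both have invariant factors (x - 3)^3. Hence A and B are similar.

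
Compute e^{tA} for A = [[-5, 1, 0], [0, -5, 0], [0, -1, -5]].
A has Jordan form J = [[-5, 1, 0], [0, -5, 0], [0, 0, -5]] with A = PJP^{-1}, so e^{tA} = P e^{tJ} P^{-1}.

For a Jordan block J_k(λ), e^{tJ_k(λ)} = e^{λt} · (I + tN + t^2 N^2/2! + ... + t^{k-1} N^{k-1}/(k-1)!) where N is the nilpotent superdiagonal part.

Assembling the blocks and conjugating back gives the entries of e^{tA} as shown above.

e^{tA} = [[e^{-5*t}, t*e^{-5*t}, 0], [0, e^{-5*t}, 0], [0, -t*e^{-5*t}, e^{-5*t}]]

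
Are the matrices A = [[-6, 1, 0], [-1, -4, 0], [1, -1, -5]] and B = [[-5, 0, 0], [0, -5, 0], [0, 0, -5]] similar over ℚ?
No.

Both have characteristic polynomial (x + 5)^3, but the minimal polynomial of A is (x + 5)^2 while the minimal polynomial of B is x + 5. The minimal polynomial is a similarity invariant, so A and B are not similar.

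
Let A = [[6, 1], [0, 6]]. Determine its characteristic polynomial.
xI - A = [[x - 6, -1], [0, x - 6]].

Expanding det(xI - A) along the first row:
det(xI - A) = + (x - 6)·det([[x - 6]]) - (-1)·det([[0]]).

Evaluating gives χ_A(x) = x^2 - 12x + 36 = (x - 6)^2.

χ_A(x) = (x - 6)^2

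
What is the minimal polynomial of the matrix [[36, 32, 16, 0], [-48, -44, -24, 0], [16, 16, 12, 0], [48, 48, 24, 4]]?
The characteristic polynomial factors as (x - 4)^3(x + 4). The minimal polynomial is ∏(x - λ)^{k_λ} where k_λ is the size of the largest Jordan block at λ.

For λ = -4: rank(A + 4I) = 3, and the largest Jordan block has size 1 (the smallest k with rank((A + 4I)^k) = rank((A + 4I)^(k+1))).
For λ = 4: rank(A - 4I) = 1, and the largest Jordan block has size 1 (the smallest k with rank((A - 4I)^k) = rank((A - 4I)^(k+1))).

So m_A(x) = (x - 4)(x + 4).

m_A(x) = (x - 4)(x + 4)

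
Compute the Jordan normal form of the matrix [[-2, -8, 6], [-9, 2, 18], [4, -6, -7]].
J = [[-4, 1, 0], [0, -4, 0], [0, 0, 1]]

The characteristic polynomial is det(xI - A) = (x - 1)(x + 4)^2, so the eigenvalues are -4 (algebraic multiplicity 2), 1 (algebraic multiplicity 1).

For λ = -4: rank(A + 4I) = 2, rank((A + 4I)^2) = 1. The eigenspace has dimension 3 - 2 = 1, so there is 1 Jordan block; the rank sequence gives block sizes [2].

For λ = 1: algebraic multiplicity 1 gives one 1×1 block.

Assembling the blocks gives the Jordan form J above.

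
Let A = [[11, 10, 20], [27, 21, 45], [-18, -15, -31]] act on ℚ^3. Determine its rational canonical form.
R = [[0, 0, -6], [1, 0, -4], [0, 1, 1]]

The invariant factors of A (the non-unit diagonal entries of the Smith normal form of xI - A over ℚ[x]) are (x + 1)(x^2 - 2x + 6), each dividing the next. The characteristic polynomial is their product, (x + 1)(x^2 - 2x + 6).

The rational canonical form is the block-diagonal matrix of companion matrices C(f_i):
R = [[0, 0, -6], [1, 0, -4], [0, 1, 1]].

Note the characteristic polynomial does not split into linear factors over ℚ, so A has no Jordan form over ℚ; the rational canonical form exists over any field.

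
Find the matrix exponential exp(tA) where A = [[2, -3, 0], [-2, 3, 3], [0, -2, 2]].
A has Jordan form J = [[2, 1, 0], [0, 2, 0], [0, 0, 3]] with A = PJP^{-1}, so e^{tA} = P e^{tJ} P^{-1}.

For a Jordan block J_k(λ), e^{tJ_k(λ)} = e^{λt} · (I + tN + t^2 N^2/2! + ... + t^{k-1} N^{k-1}/(k-1)!) where N is the nilpotent superdiagonal part.

Assembling the blocks and conjugating back gives the entries of e^{tA} as shown above.

e^{tA} = [[(-6*t + 6*e^{t} - 5)*e^{2*t}, 3*(1 - e^{t})*e^{2*t}, 9*(t - e^{t} + 1)*e^{2*t}], [2*(1 - e^{t})*e^{2*t}, e^{3*t}, 3*(e^{t} - 1)*e^{2*t}], [4*(-t + e^{t} - 1)*e^{2*t}, 2*(1 - e^{t})*e^{2*t}, (6*t - 6*e^{t} + 7)*e^{2*t}]]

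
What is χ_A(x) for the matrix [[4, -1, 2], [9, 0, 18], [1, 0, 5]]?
χ_A(x) = (x - 3)^3

xI - A = [[x - 4, 1, -2], [-9, x, -18], [-1, 0, x - 5]].

Expanding det(xI - A) along the first row:
det(xI - A) = + (x - 4)·det([[x, -18], [0, x - 5]]) - (1)·det([[-9, -18], [-1, x - 5]]) + (-2)·det([[-9, x], [-1, 0]]).

Evaluating gives χ_A(x) = x^3 - 9x^2 + 27x - 27 = (x - 3)^3.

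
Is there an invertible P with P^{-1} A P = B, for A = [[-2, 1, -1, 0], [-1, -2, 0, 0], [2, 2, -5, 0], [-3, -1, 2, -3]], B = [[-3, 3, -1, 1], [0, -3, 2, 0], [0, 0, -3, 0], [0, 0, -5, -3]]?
Two matrices over a field are similar if and only if they have the same invariant factors.

Both A and B have characteristic polynomial (x + 3)^4 and minimal polynomial (x + 3)^3. Computing further, both have invariant factors x + 3, (x + 3)^3. Hence A and B are similar.

Yes.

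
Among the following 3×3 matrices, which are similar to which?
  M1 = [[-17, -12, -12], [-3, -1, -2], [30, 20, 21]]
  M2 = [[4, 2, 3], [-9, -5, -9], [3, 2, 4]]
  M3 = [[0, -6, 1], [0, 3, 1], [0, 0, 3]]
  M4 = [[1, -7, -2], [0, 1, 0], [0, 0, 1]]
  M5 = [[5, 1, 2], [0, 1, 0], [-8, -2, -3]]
Characteristic polynomials: χ_{M1} = (x - 1)^3, χ_{M2} = (x - 1)^3, χ_{M3} = x(x - 3)^2, χ_{M4} = (x - 1)^3, χ_{M5} = (x - 1)^3.

{M1, M2, M4, M5}: invariant factors x - 1, (x - 1)^2.

{M3}: invariant factors x(x - 3)^2.

Matrices are similar if and only if their invariant-factor lists agree; the partition into similarity classes is {M1, M2, M4, M5}, {M3}.

2 classes: {M1, M2, M4, M5}, {M3}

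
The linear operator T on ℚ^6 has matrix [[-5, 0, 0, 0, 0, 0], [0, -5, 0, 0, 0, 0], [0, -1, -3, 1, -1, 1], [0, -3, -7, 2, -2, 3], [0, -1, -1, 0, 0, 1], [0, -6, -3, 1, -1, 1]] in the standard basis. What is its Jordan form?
J = [[-5, 0, 0, 0, 0, 0], [0, -5, 0, 0, 0, 0], [0, 0, 0, 1, 0, 0], [0, 0, 0, 0, 0, 0], [0, 0, 0, 0, 0, 1], [0, 0, 0, 0, 0, 0]]

The characteristic polynomial is det(xI - A) = x^4(x + 5)^2, so the eigenvalues are -5 (algebraic multiplicity 2), 0 (algebraic multiplicity 4).

For λ = -5: rank(A + 5I) = 4. The eigenspace has dimension 6 - 4 = 2, so there are 2 Jordan blocks; the rank sequence gives block sizes [1, 1].

For λ = 0: rank(A) = 4, rank(A^2) = 2. The eigenspace has dimension 6 - 4 = 2, so there are 2 Jordan blocks; the rank sequence gives block sizes [2, 2].

Assembling the blocks gives the Jordan form J above.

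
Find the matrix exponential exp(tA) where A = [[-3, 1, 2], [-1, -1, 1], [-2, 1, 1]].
e^{tA} = [[(-t^2 - 4*t + 2)*e^{-t}/2, t*e^{-t}, t*(t + 4)*e^{-t}/2], [-t*e^{-t}, e^{-t}, t*e^{-t}], [t*(-t - 4)*e^{-t}/2, t*e^{-t}, (t^2 + 4*t + 2)*e^{-t}/2]]

A has Jordan form J = [[-1, 1, 0], [0, -1, 1], [0, 0, -1]] with A = PJP^{-1}, so e^{tA} = P e^{tJ} P^{-1}.

For a Jordan block J_k(λ), e^{tJ_k(λ)} = e^{λt} · (I + tN + t^2 N^2/2! + ... + t^{k-1} N^{k-1}/(k-1)!) where N is the nilpotent superdiagonal part.

Assembling the blocks and conjugating back gives the entries of e^{tA} as shown above.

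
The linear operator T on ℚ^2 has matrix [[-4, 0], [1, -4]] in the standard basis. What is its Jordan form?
The characteristic polynomial is det(xI - A) = (x + 4)^2, so the eigenvalues are -4 (algebraic multiplicity 2).

For λ = -4: rank(A + 4I) = 1, rank((A + 4I)^2) = 0. The eigenspace has dimension 2 - 1 = 1, so there is 1 Jordan block; the rank sequence gives block sizes [2].

Assembling the blocks gives the Jordan form J above.

J = [[-4, 1], [0, -4]]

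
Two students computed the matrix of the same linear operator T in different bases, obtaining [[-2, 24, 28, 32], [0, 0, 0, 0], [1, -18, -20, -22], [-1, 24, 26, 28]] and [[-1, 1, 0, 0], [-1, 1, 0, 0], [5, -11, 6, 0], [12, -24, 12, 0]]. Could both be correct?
Two matrices over a field are similar if and only if they have the same invariant factors.

Both A and B have characteristic polynomial x^3(x - 6) and minimal polynomial x^2(x - 6). Computing further, both have invariant factors x, x^2(x - 6). Hence A and B are similar.

Yes.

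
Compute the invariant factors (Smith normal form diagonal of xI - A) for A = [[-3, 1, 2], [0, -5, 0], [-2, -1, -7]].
x + 5, (x + 5)^2

The Jordan structure of A has elementary divisors (x + 5)^2, (x + 5). Arranging the block sizes at each eigenvalue in decreasing order and taking row products gives the invariant factors.

Invariant factors (smallest first, each dividing the next): x + 5, (x + 5)^2.

Check: the last factor (x + 5)^2 is the minimal polynomial, and the product (x + 5)^3 is the characteristic polynomial.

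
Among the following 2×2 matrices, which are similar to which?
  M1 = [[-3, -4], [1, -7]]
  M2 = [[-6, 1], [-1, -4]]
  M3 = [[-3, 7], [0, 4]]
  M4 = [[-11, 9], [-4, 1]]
Characteristic polynomials: χ_{M1} = (x + 5)^2, χ_{M2} = (x + 5)^2, χ_{M3} = (x - 4)(x + 3), χ_{M4} = (x + 5)^2.

{M1, M2, M4}: invariant factors (x + 5)^2.

{M3}: invariant factors (x - 4)(x + 3).

Matrices are similar if and only if their invariant-factor lists agree; the partition into similarity classes is {M1, M2, M4}, {M3}.

2 classes: {M1, M2, M4}, {M3}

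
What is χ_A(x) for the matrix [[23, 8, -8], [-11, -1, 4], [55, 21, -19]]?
χ_A(x) = (x - 1)^3

xI - A = [[x - 23, -8, 8], [11, x + 1, -4], [-55, -21, x + 19]].

Expanding det(xI - A) along the first row:
det(xI - A) = + (x - 23)·det([[x + 1, -4], [-21, x + 19]]) - (-8)·det([[11, -4], [-55, x + 19]]) + (8)·det([[11, x + 1], [-55, -21]]).

Evaluating gives χ_A(x) = x^3 - 3x^2 + 3x - 1 = (x - 1)^3.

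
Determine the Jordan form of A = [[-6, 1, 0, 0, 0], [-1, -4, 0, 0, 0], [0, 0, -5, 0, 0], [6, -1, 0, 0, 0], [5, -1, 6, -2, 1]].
The characteristic polynomial is det(xI - A) = x(x - 1)(x + 5)^3, so the eigenvalues are -5 (algebraic multiplicity 3), 0 (algebraic multiplicity 1), 1 (algebraic multiplicity 1).

For λ = -5: rank(A + 5I) = 3, rank((A + 5I)^2) = 2. The eigenspace has dimension 5 - 3 = 2, so there are 2 Jordan blocks; the rank sequence gives block sizes [2, 1].

For λ = 0: algebraic multiplicity 1 gives one 1×1 block.

For λ = 1: algebraic multiplicity 1 gives one 1×1 block.

Assembling the blocks gives the Jordan form J above.

J = [[-5, 1, 0, 0, 0], [0, -5, 0, 0, 0], [0, 0, -5, 0, 0], [0, 0, 0, 0, 0], [0, 0, 0, 0, 1]]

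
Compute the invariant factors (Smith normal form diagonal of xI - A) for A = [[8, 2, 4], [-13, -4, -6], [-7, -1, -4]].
x^3

The Jordan structure of A has elementary divisors x^3. Arranging the block sizes at each eigenvalue in decreasing order and taking row products gives the invariant factors.

Invariant factors (smallest first, each dividing the next): x^3.

Check: the last factor x^3 is the minimal polynomial, and the product x^3 is the characteristic polynomial.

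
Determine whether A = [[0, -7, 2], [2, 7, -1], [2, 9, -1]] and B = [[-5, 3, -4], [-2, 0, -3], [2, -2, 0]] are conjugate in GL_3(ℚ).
trace(A) = 6 but trace(B) = -5. The trace is a similarity invariant, so A and B are not similar.

No.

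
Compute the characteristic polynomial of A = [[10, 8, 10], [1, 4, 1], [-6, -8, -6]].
χ_A(x) = x(x - 4)^2

xI - A = [[x - 10, -8, -10], [-1, x - 4, -1], [6, 8, x + 6]].

Expanding det(xI - A) along the first row:
det(xI - A) = + (x - 10)·det([[x - 4, -1], [8, x + 6]]) - (-8)·det([[-1, -1], [6, x + 6]]) + (-10)·det([[-1, x - 4], [6, 8]]).

Evaluating gives χ_A(x) = x^3 - 8x^2 + 16x = x(x - 4)^2.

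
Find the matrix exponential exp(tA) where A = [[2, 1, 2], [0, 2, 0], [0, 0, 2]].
e^{tA} = [[e^{2*t}, t*e^{2*t}, 2*t*e^{2*t}], [0, e^{2*t}, 0], [0, 0, e^{2*t}]]

A has Jordan form J = [[2, 1, 0], [0, 2, 0], [0, 0, 2]] with A = PJP^{-1}, so e^{tA} = P e^{tJ} P^{-1}.

For a Jordan block J_k(λ), e^{tJ_k(λ)} = e^{λt} · (I + tN + t^2 N^2/2! + ... + t^{k-1} N^{k-1}/(k-1)!) where N is the nilpotent superdiagonal part.

Assembling the blocks and conjugating back gives the entries of e^{tA} as shown above.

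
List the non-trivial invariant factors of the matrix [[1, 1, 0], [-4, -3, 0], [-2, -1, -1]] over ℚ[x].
The Jordan structure of A has elementary divisors (x + 1)^2, (x + 1). Arranging the block sizes at each eigenvalue in decreasing order and taking row products gives the invariant factors.

Invariant factors (smallest first, each dividing the next): x + 1, (x + 1)^2.

Check: the last factor (x + 1)^2 is the minimal polynomial, and the product (x + 1)^3 is the characteristic polynomial.

x + 1, (x + 1)^2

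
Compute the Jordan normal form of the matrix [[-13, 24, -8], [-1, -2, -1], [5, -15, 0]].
J = [[-5, 1, 0], [0, -5, 0], [0, 0, -5]]

The characteristic polynomial is det(xI - A) = (x + 5)^3, so the eigenvalues are -5 (algebraic multiplicity 3).

For λ = -5: rank(A + 5I) = 1, rank((A + 5I)^2) = 0. The eigenspace has dimension 3 - 1 = 2, so there are 2 Jordan blocks; the rank sequence gives block sizes [2, 1].

Assembling the blocks gives the Jordan form J above.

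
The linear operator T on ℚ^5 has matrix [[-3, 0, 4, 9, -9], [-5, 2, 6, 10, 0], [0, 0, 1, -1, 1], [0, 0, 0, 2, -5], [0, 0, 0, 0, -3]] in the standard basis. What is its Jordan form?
J = [[-3, 0, 0, 0, 0], [0, -3, 0, 0, 0], [0, 0, 1, 0, 0], [0, 0, 0, 2, 1], [0, 0, 0, 0, 2]]

The characteristic polynomial is det(xI - A) = (x - 2)^2(x - 1)(x + 3)^2, so the eigenvalues are -3 (algebraic multiplicity 2), 1 (algebraic multiplicity 1), 2 (algebraic multiplicity 2).

For λ = -3: rank(A + 3I) = 3. The eigenspace has dimension 5 - 3 = 2, so there are 2 Jordan blocks; the rank sequence gives block sizes [1, 1].

For λ = 1: algebraic multiplicity 1 gives one 1×1 block.

For λ = 2: rank(A - 2I) = 4, rank((A - 2I)^2) = 3. The eigenspace has dimension 5 - 4 = 1, so there is 1 Jordan block; the rank sequence gives block sizes [2].

Assembling the blocks gives the Jordan form J above.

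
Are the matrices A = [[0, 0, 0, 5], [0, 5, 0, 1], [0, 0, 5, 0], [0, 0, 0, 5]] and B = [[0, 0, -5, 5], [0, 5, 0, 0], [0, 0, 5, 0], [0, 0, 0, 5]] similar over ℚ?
No.

Both have characteristic polynomial x(x - 5)^3, but the minimal polynomial of A is x(x - 5)^2 while the minimal polynomial of B is x(x - 5). The minimal polynomial is a similarity invariant, so A and B are not similar.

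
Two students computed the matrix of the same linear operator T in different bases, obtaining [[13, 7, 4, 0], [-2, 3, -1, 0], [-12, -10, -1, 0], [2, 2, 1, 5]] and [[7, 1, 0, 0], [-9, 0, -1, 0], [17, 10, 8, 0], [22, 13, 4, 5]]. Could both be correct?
Two matrices over a field are similar if and only if they have the same invariant factors.

Both A and B have characteristic polynomial (x - 5)^4 and minimal polynomial (x - 5)^3. Computing further, both have invariant factors x - 5, (x - 5)^3. Hence A and B are similar.

Yes.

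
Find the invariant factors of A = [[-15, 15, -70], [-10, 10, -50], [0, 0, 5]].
x(x - 5)(x + 5)

The Jordan structure of A has elementary divisors (x + 5), x, (x - 5). Arranging the block sizes at each eigenvalue in decreasing order and taking row products gives the invariant factors.

Invariant factors (smallest first, each dividing the next): x(x - 5)(x + 5).

Check: the last factor x(x - 5)(x + 5) is the minimal polynomial, and the product x(x - 5)(x + 5) is the characteristic polynomial.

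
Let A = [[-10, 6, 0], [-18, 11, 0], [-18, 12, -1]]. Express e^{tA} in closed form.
e^{tA} = [[(4 - 3*e^{3*t})*e^{-t}, (2*e^{3*t} - 2)*e^{-t}, 0], [6*(1 - e^{3*t})*e^{-t}, (4*e^{3*t} - 3)*e^{-t}, 0], [6*(1 - e^{3*t})*e^{-t}, (4*e^{3*t} - 4)*e^{-t}, e^{-t}]]

A has Jordan form J = [[-1, 0, 0], [0, -1, 0], [0, 0, 2]] with A = PJP^{-1}, so e^{tA} = P e^{tJ} P^{-1}.

For a Jordan block J_k(λ), e^{tJ_k(λ)} = e^{λt} · (I + tN + t^2 N^2/2! + ... + t^{k-1} N^{k-1}/(k-1)!) where N is the nilpotent superdiagonal part.

Assembling the blocks and conjugating back gives the entries of e^{tA} as shown above.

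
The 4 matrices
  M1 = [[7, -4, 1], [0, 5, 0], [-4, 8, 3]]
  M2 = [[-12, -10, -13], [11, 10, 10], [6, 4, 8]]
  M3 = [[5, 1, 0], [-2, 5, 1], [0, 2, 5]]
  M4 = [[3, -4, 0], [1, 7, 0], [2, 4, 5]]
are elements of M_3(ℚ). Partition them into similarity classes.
Characteristic polynomials: χ_{M1} = (x - 5)^3, χ_{M2} = (x - 2)^3, χ_{M3} = (x - 5)^3, χ_{M4} = (x - 5)^3.

{M1, M4}: invariant factors x - 5, (x - 5)^2.

{M2}: invariant factors (x - 2)^3.

{M3}: invariant factors (x - 5)^3.

Matrices are similar if and only if their invariant-factor lists agree; the partition into similarity classes is {M1, M4}, {M2}, {M3}.

3 classes: {M1, M4}, {M2}, {M3}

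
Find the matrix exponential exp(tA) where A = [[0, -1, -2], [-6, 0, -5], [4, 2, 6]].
A has Jordan form J = [[2, 1, 0], [0, 2, 1], [0, 0, 2]] with A = PJP^{-1}, so e^{tA} = P e^{tJ} P^{-1}.

For a Jordan block J_k(λ), e^{tJ_k(λ)} = e^{λt} · (I + tN + t^2 N^2/2! + ... + t^{k-1} N^{k-1}/(k-1)!) where N is the nilpotent superdiagonal part.

Assembling the blocks and conjugating back gives the entries of e^{tA} as shown above.

e^{tA} = [[(t^2 - 2*t + 1)*e^{2*t}, -t*e^{2*t}, t*(t - 4)*e^{2*t}/2], [2*t*(t - 3)*e^{2*t}, (1 - 2*t)*e^{2*t}, t*(t - 5)*e^{2*t}], [2*t*(2 - t)*e^{2*t}, 2*t*e^{2*t}, (-t^2 + 4*t + 1)*e^{2*t}]]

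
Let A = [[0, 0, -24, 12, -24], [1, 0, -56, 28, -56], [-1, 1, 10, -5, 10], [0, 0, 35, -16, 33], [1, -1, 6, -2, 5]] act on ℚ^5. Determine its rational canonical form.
R = [[0, 0, 0, 0, -12], [1, 0, 0, 0, -16], [0, 1, 0, 0, 5], [0, 0, 1, 0, 9], [0, 0, 0, 1, -1]]

The invariant factors of A (the non-unit diagonal entries of the Smith normal form of xI - A over ℚ[x]) are (x - 2)^2(x + 1)^2(x + 3), each dividing the next. The characteristic polynomial is their product, (x - 2)^2(x + 1)^2(x + 3).

The rational canonical form is the block-diagonal matrix of companion matrices C(f_i):
R = [[0, 0, 0, 0, -12], [1, 0, 0, 0, -16], [0, 1, 0, 0, 5], [0, 0, 1, 0, 9], [0, 0, 0, 1, -1]].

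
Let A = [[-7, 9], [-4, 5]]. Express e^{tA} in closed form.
e^{tA} = [[(1 - 6*t)*e^{-t}, 9*t*e^{-t}], [-4*t*e^{-t}, (6*t + 1)*e^{-t}]]

A has Jordan form J = [[-1, 1], [0, -1]] with A = PJP^{-1}, so e^{tA} = P e^{tJ} P^{-1}.

For a Jordan block J_k(λ), e^{tJ_k(λ)} = e^{λt} · (I + tN + t^2 N^2/2! + ... + t^{k-1} N^{k-1}/(k-1)!) where N is the nilpotent superdiagonal part.

Assembling the blocks and conjugating back gives the entries of e^{tA} as shown above.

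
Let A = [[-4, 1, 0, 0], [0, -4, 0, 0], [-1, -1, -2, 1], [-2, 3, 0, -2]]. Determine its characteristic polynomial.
χ_A(x) = (x + 2)^2(x + 4)^2

xI - A = [[x + 4, -1, 0, 0], [0, x + 4, 0, 0], [1, 1, x + 2, -1], [2, -3, 0, x + 2]].

Expanding det(xI - A) along the first row:
det(xI - A) = + (x + 4)·det([[x + 4, 0, 0], [1, x + 2, -1], [-3, 0, x + 2]]) - (-1)·det([[0, 0, 0], [1, x + 2, -1], [2, 0, x + 2]]) + (0)·det([[0, x + 4, 0], [1, 1, -1], [2, -3, x + 2]]) - (0)·det([[0, x + 4, 0], [1, 1, x + 2], [2, -3, 0]]).

Evaluating gives χ_A(x) = x^4 + 12x^3 + 52x^2 + 96x + 64 = (x + 2)^2(x + 4)^2.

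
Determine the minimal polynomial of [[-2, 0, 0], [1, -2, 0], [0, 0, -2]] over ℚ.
The characteristic polynomial factors as (x + 2)^3. The minimal polynomial is ∏(x - λ)^{k_λ} where k_λ is the size of the largest Jordan block at λ.

For λ = -2: rank(A + 2I) = 1, and the largest Jordan block has size 2 (the smallest k with rank((A + 2I)^k) = rank((A + 2I)^(k+1))).

So m_A(x) = (x + 2)^2.

m_A(x) = (x + 2)^2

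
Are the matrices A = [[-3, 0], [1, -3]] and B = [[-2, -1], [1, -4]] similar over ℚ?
Two matrices over a field are similar if and only if they have the same invariant factors.

Both A and B have characteristic polynomial (x + 3)^2 and minimal polynomial (x + 3)^2. Computing further, both have invariant factors (x + 3)^2. Hence A and B are similar.

Yes.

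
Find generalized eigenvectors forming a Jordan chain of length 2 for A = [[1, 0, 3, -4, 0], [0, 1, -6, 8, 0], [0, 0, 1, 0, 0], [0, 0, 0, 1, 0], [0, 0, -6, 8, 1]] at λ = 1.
v_1 = [[4, -3, 3, 2, -1]]^T, v_2 = [[1, -2, 0, 0, -2]]^T

We seek v_1 ∈ ker((A - I)^2) \ ker(A - I), then set v_{i+1} = (A - I) v_i.

One such chain is v_1 = [[4, -3, 3, 2, -1]]^T, v_2 = [[1, -2, 0, 0, -2]]^T. Check: (A - I) v_2 = [[0, 0, 0, 0, 0]]^T = 0.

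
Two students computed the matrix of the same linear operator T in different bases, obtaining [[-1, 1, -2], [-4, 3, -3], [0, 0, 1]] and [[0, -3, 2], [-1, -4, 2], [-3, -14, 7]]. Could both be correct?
Yes.

Two matrices over a field are similar if and only if they have the same invariant factors.

Both A and B have characteristic polynomial (x - 1)^3 and minimal polynomial (x - 1)^3. Computing further, both have invariant factors (x - 1)^3. Hence A and B are similar.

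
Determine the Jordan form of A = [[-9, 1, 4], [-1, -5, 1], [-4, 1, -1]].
J = [[-5, 1, 0], [0, -5, 1], [0, 0, -5]]

The characteristic polynomial is det(xI - A) = (x + 5)^3, so the eigenvalues are -5 (algebraic multiplicity 3).

For λ = -5: rank(A + 5I) = 2, rank((A + 5I)^2) = 1, rank((A + 5I)^3) = 0. The eigenspace has dimension 3 - 2 = 1, so there is 1 Jordan block; the rank sequence gives block sizes [3].

Assembling the blocks gives the Jordan form J above.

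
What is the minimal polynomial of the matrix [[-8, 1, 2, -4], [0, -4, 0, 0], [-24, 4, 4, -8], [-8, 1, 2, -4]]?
m_A(x) = x(x + 4)^2

The characteristic polynomial factors as x(x + 4)^3. The minimal polynomial is ∏(x - λ)^{k_λ} where k_λ is the size of the largest Jordan block at λ.

For λ = -4: rank(A + 4I) = 2, and the largest Jordan block has size 2 (the smallest k with rank((A + 4I)^k) = rank((A + 4I)^(k+1))).
For λ = 0: rank(A) = 3, and the largest Jordan block has size 1 (the smallest k with rank(A^k) = rank(A^(k+1))).

So m_A(x) = x(x + 4)^2.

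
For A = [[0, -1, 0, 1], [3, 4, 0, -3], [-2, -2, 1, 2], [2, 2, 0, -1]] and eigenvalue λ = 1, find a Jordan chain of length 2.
v_1 = [[1, 0, 2, 0]]^T, v_2 = [[-1, 3, -2, 2]]^T

We seek v_1 ∈ ker((A - I)^2) \ ker(A - I), then set v_{i+1} = (A - I) v_i.

One such chain is v_1 = [[1, 0, 2, 0]]^T, v_2 = [[-1, 3, -2, 2]]^T. Check: (A - I) v_2 = [[0, 0, 0, 0]]^T = 0.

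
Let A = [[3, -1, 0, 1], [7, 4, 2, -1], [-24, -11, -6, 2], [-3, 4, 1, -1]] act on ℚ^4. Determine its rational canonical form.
R = [[0, 0, 0, 0], [1, 0, 0, -3], [0, 1, 0, -3], [0, 0, 1, 0]]

The invariant factors of A (the non-unit diagonal entries of the Smith normal form of xI - A over ℚ[x]) are x(x^3 + 3x + 3), each dividing the next. The characteristic polynomial is their product, x(x^3 + 3x + 3).

The rational canonical form is the block-diagonal matrix of companion matrices C(f_i):
R = [[0, 0, 0, 0], [1, 0, 0, -3], [0, 1, 0, -3], [0, 0, 1, 0]].

Note the characteristic polynomial does not split into linear factors over ℚ, so A has no Jordan form over ℚ; the rational canonical form exists over any field.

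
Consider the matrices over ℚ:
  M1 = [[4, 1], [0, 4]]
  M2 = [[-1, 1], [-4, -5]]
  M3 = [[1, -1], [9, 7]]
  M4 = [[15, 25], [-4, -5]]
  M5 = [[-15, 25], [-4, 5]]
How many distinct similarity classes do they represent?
4 classes: {M1, M3}, {M2}, {M4}, {M5}

Characteristic polynomials: χ_{M1} = (x - 4)^2, χ_{M2} = (x + 3)^2, χ_{M3} = (x - 4)^2, χ_{M4} = (x - 5)^2, χ_{M5} = (x + 5)^2.

{M1, M3}: invariant factors (x - 4)^2.

{M2}: invariant factors (x + 3)^2.

{M4}: invariant factors (x - 5)^2.

{M5}: invariant factors (x + 5)^2.

Matrices are similar if and only if their invariant-factor lists agree; the partition into similarity classes is {M1, M3}, {M2}, {M4}, {M5}.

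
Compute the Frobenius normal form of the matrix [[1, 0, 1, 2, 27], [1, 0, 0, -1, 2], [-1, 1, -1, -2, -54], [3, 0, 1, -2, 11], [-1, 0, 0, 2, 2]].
The invariant factors of A (the non-unit diagonal entries of the Smith normal form of xI - A over ℚ[x]) are (x - 2)(x + 2)(x^3 + x + 3), each dividing the next. The characteristic polynomial is their product, (x - 2)(x + 2)(x^3 + x + 3).

The rational canonical form is the block-diagonal matrix of companion matrices C(f_i):
R = [[0, 0, 0, 0, 12], [1, 0, 0, 0, 4], [0, 1, 0, 0, -3], [0, 0, 1, 0, 3], [0, 0, 0, 1, 0]].

Note the characteristic polynomial does not split into linear factors over ℚ, so A has no Jordan form over ℚ; the rational canonical form exists over any field.

R = [[0, 0, 0, 0, 12], [1, 0, 0, 0, 4], [0, 1, 0, 0, -3], [0, 0, 1, 0, 3], [0, 0, 0, 1, 0]]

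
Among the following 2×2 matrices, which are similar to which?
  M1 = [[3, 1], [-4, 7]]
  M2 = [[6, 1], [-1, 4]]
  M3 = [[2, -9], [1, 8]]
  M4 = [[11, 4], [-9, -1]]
Characteristic polynomials: χ_{M1} = (x - 5)^2, χ_{M2} = (x - 5)^2, χ_{M3} = (x - 5)^2, χ_{M4} = (x - 5)^2.

{M1, M2, M3, M4}: invariant factors (x - 5)^2.

Matrices are similar if and only if their invariant-factor lists agree; the partition into similarity classes is {M1, M2, M3, M4}.

1 class: {M1, M2, M3, M4}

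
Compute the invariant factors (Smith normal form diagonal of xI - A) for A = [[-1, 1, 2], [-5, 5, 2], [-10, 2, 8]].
The Jordan structure of A has elementary divisors (x - 4)^2, (x - 4). Arranging the block sizes at each eigenvalue in decreasing order and taking row products gives the invariant factors.

Invariant factors (smallest first, each dividing the next): x - 4, (x - 4)^2.

Check: the last factor (x - 4)^2 is the minimal polynomial, and the product (x - 4)^3 is the characteristic polynomial.

x - 4, (x - 4)^2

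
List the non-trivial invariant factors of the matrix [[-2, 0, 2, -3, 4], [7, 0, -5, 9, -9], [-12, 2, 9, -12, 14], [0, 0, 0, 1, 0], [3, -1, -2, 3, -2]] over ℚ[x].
The Jordan structure of A has elementary divisors (x - 1)^3, (x - 1), (x - 2). Arranging the block sizes at each eigenvalue in decreasing order and taking row products gives the invariant factors.

Invariant factors (smallest first, each dividing the next): x - 1, (x - 2)(x - 1)^3.

Check: the last factor (x - 2)(x - 1)^3 is the minimal polynomial, and the product (x - 2)(x - 1)^4 is the characteristic polynomial.

x - 1, (x - 2)(x - 1)^3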